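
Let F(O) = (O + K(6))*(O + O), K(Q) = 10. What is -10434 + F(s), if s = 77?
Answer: 2964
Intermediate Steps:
F(O) = 2*O*(10 + O) (F(O) = (O + 10)*(O + O) = (10 + O)*(2*O) = 2*O*(10 + O))
-10434 + F(s) = -10434 + 2*77*(10 + 77) = -10434 + 2*77*87 = -10434 + 13398 = 2964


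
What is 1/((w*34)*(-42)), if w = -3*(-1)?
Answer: -1/4284 ≈ -0.00023343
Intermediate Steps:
w = 3
1/((w*34)*(-42)) = 1/((3*34)*(-42)) = 1/(102*(-42)) = 1/(-4284) = -1/4284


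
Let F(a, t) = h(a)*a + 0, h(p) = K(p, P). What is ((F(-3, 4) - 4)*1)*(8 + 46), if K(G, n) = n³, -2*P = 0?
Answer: -216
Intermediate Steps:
P = 0 (P = -½*0 = 0)
h(p) = 0 (h(p) = 0³ = 0)
F(a, t) = 0 (F(a, t) = 0*a + 0 = 0 + 0 = 0)
((F(-3, 4) - 4)*1)*(8 + 46) = ((0 - 4)*1)*(8 + 46) = -4*1*54 = -4*54 = -216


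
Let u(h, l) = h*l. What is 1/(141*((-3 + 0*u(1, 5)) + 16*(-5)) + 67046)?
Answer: 1/55343 ≈ 1.8069e-5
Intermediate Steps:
1/(141*((-3 + 0*u(1, 5)) + 16*(-5)) + 67046) = 1/(141*((-3 + 0*(1*5)) + 16*(-5)) + 67046) = 1/(141*((-3 + 0*5) - 80) + 67046) = 1/(141*((-3 + 0) - 80) + 67046) = 1/(141*(-3 - 80) + 67046) = 1/(141*(-83) + 67046) = 1/(-11703 + 67046) = 1/55343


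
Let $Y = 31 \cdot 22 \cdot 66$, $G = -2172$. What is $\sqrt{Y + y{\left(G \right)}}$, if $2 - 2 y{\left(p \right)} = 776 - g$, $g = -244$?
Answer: $\sqrt{44503} \approx 210.96$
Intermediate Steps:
$y{\left(p \right)} = -509$ ($y{\left(p \right)} = 1 - \frac{776 - -244}{2} = 1 - \frac{776 + 244}{2} = 1 - 510 = -509$)
$Y = 45012$ ($Y = 682 \cdot 66 = 45012$)
$\sqrt{Y + y{\left(G \right)}} = \sqrt{45012 - 509} = \sqrt{44503}$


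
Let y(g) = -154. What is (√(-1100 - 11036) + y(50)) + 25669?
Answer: 25515 + 2*I*√3034 ≈ 25515.0 + 110.16*I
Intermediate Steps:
(√(-1100 - 11036) + y(50)) + 25669 = (√(-1100 - 11036) - 154) + 25669 = (√(-12136) - 154) + 25669 = (2*I*√3034 - 154) + 25669 = (-154 + 2*I*√3034) + 25669 = 25515 + 2*I*√3034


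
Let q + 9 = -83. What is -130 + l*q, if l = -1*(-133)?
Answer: -12366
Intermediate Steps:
q = -92 (q = -9 - 83 = -92)
l = 133
-130 + l*q = -130 + 133*(-92) = -130 - 12236 = -12366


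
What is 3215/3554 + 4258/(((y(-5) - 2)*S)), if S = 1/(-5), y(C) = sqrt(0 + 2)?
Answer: 75667875/3554 + 10645*sqrt(2) ≈ 36345.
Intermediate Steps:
y(C) = sqrt(2)
S = -1/5 ≈ -0.20000
3215/3554 + 4258/(((y(-5) - 2)*S)) = 3215/3554 + 4258/(((sqrt(2) - 2)*(-1/5))) = 3215*(1/3554) + 4258/(((-2 + sqrt(2))*(-1/5))) = 3215/3554 + 4258/(2/5 - sqrt(2)/5)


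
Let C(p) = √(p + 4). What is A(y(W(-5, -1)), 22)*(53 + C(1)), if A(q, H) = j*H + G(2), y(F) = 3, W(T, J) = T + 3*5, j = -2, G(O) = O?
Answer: -2226 - 42*√5 ≈ -2319.9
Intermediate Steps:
W(T, J) = 15 + T (W(T, J) = T + 15 = 15 + T)
C(p) = √(4 + p)
A(q, H) = 2 - 2*H (A(q, H) = -2*H + 2 = 2 - 2*H)
A(y(W(-5, -1)), 22)*(53 + C(1)) = (2 - 2*22)*(53 + √(4 + 1)) = (2 - 44)*(53 + √5) = -42*(53 + √5) = -2226 - 42*√5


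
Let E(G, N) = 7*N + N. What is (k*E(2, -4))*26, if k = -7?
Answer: 5824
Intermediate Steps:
E(G, N) = 8*N
(k*E(2, -4))*26 = -56*(-4)*26 = -7*(-32)*26 = 224*26 = 5824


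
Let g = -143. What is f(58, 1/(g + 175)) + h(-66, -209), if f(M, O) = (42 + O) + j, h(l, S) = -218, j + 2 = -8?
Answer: -5951/32 ≈ -185.97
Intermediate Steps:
j = -10 (j = -2 - 8 = -10)
f(M, O) = 32 + O (f(M, O) = (42 + O) - 10 = 32 + O)
f(58, 1/(g + 175)) + h(-66, -209) = (32 + 1/(-143 + 175)) - 218 = (32 + 1/32) - 218 = 1025/32 - 218 = -5951/32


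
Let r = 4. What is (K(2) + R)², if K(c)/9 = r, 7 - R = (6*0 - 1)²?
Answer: 1764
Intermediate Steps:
R = 6 (R = 7 - (6*0 - 1)² = 7 - (0 - 1)² = 7 - 1*(-1)² = 7 - 1*1 = 7 - 1 = 6)
K(c) = 36 (K(c) = 9*4 = 36)
(K(2) + R)² = (36 + 6)² = 42² = 1764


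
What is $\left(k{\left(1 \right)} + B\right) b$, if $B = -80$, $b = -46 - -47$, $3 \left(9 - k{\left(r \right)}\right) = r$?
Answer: $- \frac{214}{3} \approx -71.333$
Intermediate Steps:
$k{\left(r \right)} = 9 - \frac{r}{3}$
$b = 1$ ($b = -46 + 47 = 1$)
$\left(k{\left(1 \right)} + B\right) b = \left(\left(9 - \frac{1}{3}\right) - 80\right) 1 = \left(\frac{26}{3} - 80\right) 1 = \left(- \frac{214}{3}\right) 1 = - \frac{214}{3}$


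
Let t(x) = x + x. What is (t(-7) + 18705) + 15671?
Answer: 34362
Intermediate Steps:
t(x) = 2*x
(t(-7) + 18705) + 15671 = (2*(-7) + 18705) + 15671 = (-14 + 18705) + 15671 = 18691 + 15671 = 34362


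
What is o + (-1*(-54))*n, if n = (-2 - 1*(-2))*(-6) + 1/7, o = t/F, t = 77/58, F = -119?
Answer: 53167/6902 ≈ 7.7031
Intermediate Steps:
t = 77/58 (t = 77*(1/58) = 77/58 ≈ 1.3276)
o = -11/986 (o = (77/58)/(-119) = (77/58)*(-1/119) = -11/986 ≈ -0.011156)
n = 1/7 (n = (-2 + 2)*(-6) + 1*(1/7) = 0*(-6) + 1/7 = 0 + 1/7 = 1/7 ≈ 0.14286)
o + (-1*(-54))*n = -11/986 - 1*(-54)*(1/7) = -11/986 + 54*(1/7) = -11/986 + 54/7 = 53167/6902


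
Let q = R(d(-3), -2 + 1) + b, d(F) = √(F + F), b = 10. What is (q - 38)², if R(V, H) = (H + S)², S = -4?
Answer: 9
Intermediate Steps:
d(F) = √2*√F (d(F) = √(2*F) = √2*√F)
R(V, H) = (-4 + H)² (R(V, H) = (H - 4)² = (-4 + H)²)
q = 35 (q = (-4 + (-2 + 1))² + 10 = (-4 - 1)² + 10 = (-5)² + 10 = 25 + 10 = 35)
(q - 38)² = (35 - 38)² = (-3)² = 9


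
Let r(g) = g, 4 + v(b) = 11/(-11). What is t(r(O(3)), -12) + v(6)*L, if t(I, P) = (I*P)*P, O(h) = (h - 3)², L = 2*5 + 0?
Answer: -50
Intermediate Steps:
L = 10 (L = 10 + 0 = 10)
O(h) = (-3 + h)²
v(b) = -5 (v(b) = -4 + 11/(-11) = -4 + 11*(-1/11) = -4 - 1 = -5)
t(I, P) = I*P²
t(r(O(3)), -12) + v(6)*L = (-3 + 3)²*(-12)² - 5*10 = 0²*144 - 50 = 0*144 - 50 = 0 - 50 = -50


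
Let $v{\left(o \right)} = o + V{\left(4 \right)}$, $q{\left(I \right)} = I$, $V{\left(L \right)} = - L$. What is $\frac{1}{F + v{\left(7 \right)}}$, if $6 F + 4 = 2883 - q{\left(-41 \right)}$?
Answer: $\frac{3}{1469} \approx 0.0020422$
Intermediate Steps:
$F = \frac{1460}{3}$ ($F = - \frac{2}{3} + \frac{2883 - -41}{6} = - \frac{2}{3} + \frac{2883 + 41}{6} = - \frac{2}{3} + \frac{1}{6} \cdot 2924 = - \frac{2}{3} + \frac{1462}{3} = \frac{1460}{3} \approx 486.67$)
$v{\left(o \right)} = -4 + o$ ($v{\left(o \right)} = o - 4 = -4 + o$)
$\frac{1}{F + v{\left(7 \right)}} = \frac{1}{\frac{1460}{3} + \left(-4 + 7\right)} = \frac{1}{\frac{1460}{3} + 3} = \frac{1}{\frac{1469}{3}} = \frac{3}{1469}$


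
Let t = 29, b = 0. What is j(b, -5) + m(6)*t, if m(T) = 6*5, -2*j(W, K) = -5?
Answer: 1745/2 ≈ 872.50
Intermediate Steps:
j(W, K) = 5/2 (j(W, K) = -½*(-5) = 5/2)
m(T) = 30
j(b, -5) + m(6)*t = 5/2 + 30*29 = 5/2 + 870 = 1745/2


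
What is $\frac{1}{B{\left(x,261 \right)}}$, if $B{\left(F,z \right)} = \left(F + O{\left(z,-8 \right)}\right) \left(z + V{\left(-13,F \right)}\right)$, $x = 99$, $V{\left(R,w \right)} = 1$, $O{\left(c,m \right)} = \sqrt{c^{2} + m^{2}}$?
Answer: $- \frac{99}{15296608} + \frac{\sqrt{68185}}{15296608} \approx 1.0599 \cdot 10^{-5}$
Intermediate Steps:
$B{\left(F,z \right)} = \left(1 + z\right) \left(F + \sqrt{64 + z^{2}}\right)$ ($B{\left(F,z \right)} = \left(F + \sqrt{z^{2} + \left(-8\right)^{2}}\right) \left(z + 1\right) = \left(F + \sqrt{z^{2} + 64}\right) \left(1 + z\right) = \left(F + \sqrt{64 + z^{2}}\right) \left(1 + z\right) = \left(1 + z\right) \left(F + \sqrt{64 + z^{2}}\right)$)
$\frac{1}{B{\left(x,261 \right)}} = \frac{1}{99 + \sqrt{64 + 261^{2}} + 99 \cdot 261 + 261 \sqrt{64 + 261^{2}}} = \frac{1}{99 + \sqrt{64 + 68121} + 25839 + 261 \sqrt{64 + 68121}} = \frac{1}{99 + \sqrt{68185} + 25839 + 261 \sqrt{68185}} = \frac{1}{25938 + 262 \sqrt{68185}}$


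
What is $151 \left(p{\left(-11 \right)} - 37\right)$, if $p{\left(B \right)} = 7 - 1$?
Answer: $-4681$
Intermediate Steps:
$p{\left(B \right)} = 6$
$151 \left(p{\left(-11 \right)} - 37\right) = 151 \left(6 - 37\right) = 151 \left(-31\right) = -4681$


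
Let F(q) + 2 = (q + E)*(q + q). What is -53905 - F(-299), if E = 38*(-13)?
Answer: -528117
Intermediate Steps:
E = -494
F(q) = -2 + 2*q*(-494 + q) (F(q) = -2 + (q - 494)*(q + q) = -2 + (-494 + q)*(2*q) = -2 + 2*q*(-494 + q))
-53905 - F(-299) = -53905 - (-2 - 988*(-299) + 2*(-299)**2) = -53905 - (-2 + 295412 + 2*89401) = -53905 - (-2 + 295412 + 178802) = -53905 - 1*474212 = -53905 - 474212 = -528117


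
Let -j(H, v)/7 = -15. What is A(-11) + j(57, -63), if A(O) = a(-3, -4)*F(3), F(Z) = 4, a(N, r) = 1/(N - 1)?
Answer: 104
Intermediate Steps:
j(H, v) = 105 (j(H, v) = -7*(-15) = 105)
a(N, r) = 1/(-1 + N)
A(O) = -1 (A(O) = 4/(-1 - 3) = 4/(-4) = -¼*4 = -1)
A(-11) + j(57, -63) = -1 + 105 = 104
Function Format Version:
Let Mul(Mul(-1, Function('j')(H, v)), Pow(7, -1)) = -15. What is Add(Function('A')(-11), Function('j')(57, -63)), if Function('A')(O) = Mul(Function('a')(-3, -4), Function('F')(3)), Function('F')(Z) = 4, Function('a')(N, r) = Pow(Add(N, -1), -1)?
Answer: 104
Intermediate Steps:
Function('j')(H, v) = 105 (Function('j')(H, v) = Mul(-7, -15) = 105)
Function('a')(N, r) = Pow(Add(-1, N), -1)
Function('A')(O) = -1 (Function('A')(O) = Mul(Pow(Add(-1, -3), -1), 4) = Mul(Pow(-4, -1), 4) = Mul(Rational(-1, 4), 4) = -1)
Add(Function('A')(-11), Function('j')(57, -63)) = Add(-1, 105) = 104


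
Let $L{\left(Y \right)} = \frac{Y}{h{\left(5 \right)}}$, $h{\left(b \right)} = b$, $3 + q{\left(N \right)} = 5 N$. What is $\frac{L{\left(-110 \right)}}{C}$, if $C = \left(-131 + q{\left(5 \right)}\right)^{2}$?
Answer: $- \frac{22}{11881} \approx -0.0018517$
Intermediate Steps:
$q{\left(N \right)} = -3 + 5 N$
$L{\left(Y \right)} = \frac{Y}{5}$
$C = 11881$ ($C = \left(-131 + \left(-3 + 5 \cdot 5\right)\right)^{2} = \left(-131 + \left(-3 + 25\right)\right)^{2} = \left(-131 + 22\right)^{2} = \left(-109\right)^{2} = 11881$)
$\frac{L{\left(-110 \right)}}{C} = \frac{\frac{1}{5} \left(-110\right)}{11881} = \left(-22\right) \frac{1}{11881} = - \frac{22}{11881}$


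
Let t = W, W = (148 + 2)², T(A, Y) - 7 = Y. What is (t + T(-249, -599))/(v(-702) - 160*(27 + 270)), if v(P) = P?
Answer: -10954/24111 ≈ -0.45432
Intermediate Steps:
T(A, Y) = 7 + Y
W = 22500 (W = 150² = 22500)
t = 22500
(t + T(-249, -599))/(v(-702) - 160*(27 + 270)) = (22500 + (7 - 599))/(-702 - 160*(27 + 270)) = (22500 - 592)/(-702 - 160*297) = 21908/(-702 - 47520) = 21908/(-48222) = 21908*(-1/48222) = -10954/24111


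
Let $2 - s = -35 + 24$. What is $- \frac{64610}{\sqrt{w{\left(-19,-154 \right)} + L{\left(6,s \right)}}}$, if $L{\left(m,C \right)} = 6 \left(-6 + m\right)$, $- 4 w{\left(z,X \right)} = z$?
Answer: $- \frac{129220 \sqrt{19}}{19} \approx -29645.0$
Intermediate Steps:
$s = 13$ ($s = 2 - \left(-35 + 24\right) = 2 - -11 = 2 + 11 = 13$)
$w{\left(z,X \right)} = - \frac{z}{4}$
$L{\left(m,C \right)} = -36 + 6 m$
$- \frac{64610}{\sqrt{w{\left(-19,-154 \right)} + L{\left(6,s \right)}}} = - \frac{64610}{\sqrt{\left(- \frac{1}{4}\right) \left(-19\right) + \left(-36 + 6 \cdot 6\right)}} = - \frac{64610}{\sqrt{\frac{19}{4} + \left(-36 + 36\right)}} = - \frac{64610}{\sqrt{\frac{19}{4} + 0}} = - \frac{64610}{\sqrt{\frac{19}{4}}} = - \frac{64610}{\frac{1}{2} \sqrt{19}} = - 64610 \frac{2 \sqrt{19}}{19} = - \frac{129220 \sqrt{19}}{19}$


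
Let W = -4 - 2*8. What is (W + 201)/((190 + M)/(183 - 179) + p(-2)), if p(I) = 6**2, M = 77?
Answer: 724/411 ≈ 1.7616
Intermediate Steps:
p(I) = 36
W = -20 (W = -4 - 16 = -20)
(W + 201)/((190 + M)/(183 - 179) + p(-2)) = (-20 + 201)/((190 + 77)/(183 - 179) + 36) = 181/(267/4 + 36) = 181/(411/4) = 181*(4/411) = 724/411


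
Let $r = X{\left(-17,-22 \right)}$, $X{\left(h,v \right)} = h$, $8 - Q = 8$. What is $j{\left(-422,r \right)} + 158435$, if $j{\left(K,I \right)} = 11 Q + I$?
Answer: $158418$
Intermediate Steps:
$Q = 0$ ($Q = 8 - 8 = 0$)
$r = -17$
$j{\left(K,I \right)} = I$ ($j{\left(K,I \right)} = 11 \cdot 0 + I = 0 + I = I$)
$j{\left(-422,r \right)} + 158435 = -17 + 158435 = 158418$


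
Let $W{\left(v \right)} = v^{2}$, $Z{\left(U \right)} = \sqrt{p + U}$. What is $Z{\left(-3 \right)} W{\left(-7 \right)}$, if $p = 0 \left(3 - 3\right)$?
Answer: $49 i \sqrt{3} \approx 84.87 i$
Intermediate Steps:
$p = 0$ ($p = 0 \cdot 0 = 0$)
$Z{\left(U \right)} = \sqrt{U}$ ($Z{\left(U \right)} = \sqrt{0 + U} = \sqrt{U}$)
$Z{\left(-3 \right)} W{\left(-7 \right)} = \sqrt{-3} \left(-7\right)^{2} = i \sqrt{3} \cdot 49 = 49 i \sqrt{3}$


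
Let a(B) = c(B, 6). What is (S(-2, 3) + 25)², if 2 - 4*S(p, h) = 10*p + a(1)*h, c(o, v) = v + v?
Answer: 1849/4 ≈ 462.25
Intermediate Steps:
c(o, v) = 2*v
a(B) = 12 (a(B) = 2*6 = 12)
S(p, h) = ½ - 3*h - 5*p/2 (S(p, h) = ½ - (10*p + 12*h)/4 = ½ + (-3*h - 5*p/2) = ½ - 3*h - 5*p/2)
(S(-2, 3) + 25)² = ((½ - 3*3 - 5/2*(-2)) + 25)² = ((½ - 9 + 5) + 25)² = (-7/2 + 25)² = (43/2)² = 1849/4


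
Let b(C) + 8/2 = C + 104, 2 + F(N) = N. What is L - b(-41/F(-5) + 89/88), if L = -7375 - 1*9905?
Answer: -10710311/616 ≈ -17387.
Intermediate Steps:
F(N) = -2 + N
L = -17280 (L = -7375 - 9905 = -17280)
b(C) = 100 + C (b(C) = -4 + (C + 104) = -4 + (104 + C) = 100 + C)
L - b(-41/F(-5) + 89/88) = -17280 - (100 + (-41/(-2 - 5) + 89/88)) = -17280 - (100 + (-41/(-7) + 89*(1/88))) = -17280 - (100 + (-41*(-⅐) + 89/88)) = -17280 - (100 + (41/7 + 89/88)) = -17280 - (100 + 4231/616) = -17280 - 1*65831/616 = -17280 - 65831/616 = -10710311/616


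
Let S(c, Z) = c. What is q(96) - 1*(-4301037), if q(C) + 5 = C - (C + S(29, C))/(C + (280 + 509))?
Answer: 761299631/177 ≈ 4.3011e+6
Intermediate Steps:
q(C) = -5 + C - (29 + C)/(789 + C) (q(C) = -5 + (C - (C + 29)/(C + (280 + 509))) = -5 + (C - (29 + C)/(C + 789)) = -5 + (C - (29 + C)/(789 + C)) = -5 + C - (29 + C)/(789 + C))
q(96) - 1*(-4301037) = (-3974 + 96² + 783*96)/(789 + 96) - 1*(-4301037) = (-3974 + 9216 + 75168)/885 + 4301037 = (1/885)*80410 + 4301037 = 16082/177 + 4301037 = 761299631/177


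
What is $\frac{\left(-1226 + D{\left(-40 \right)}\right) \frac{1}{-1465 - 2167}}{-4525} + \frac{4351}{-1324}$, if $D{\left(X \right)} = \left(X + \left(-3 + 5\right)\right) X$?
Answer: $- \frac{8938428193}{2719959400} \approx -3.2862$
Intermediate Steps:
$D{\left(X \right)} = X \left(2 + X\right)$ ($D{\left(X \right)} = \left(X + 2\right) X = \left(2 + X\right) X = X \left(2 + X\right)$)
$\frac{\left(-1226 + D{\left(-40 \right)}\right) \frac{1}{-1465 - 2167}}{-4525} + \frac{4351}{-1324} = \frac{\left(-1226 - 40 \left(2 - 40\right)\right) \frac{1}{-1465 - 2167}}{-4525} + \frac{4351}{-1324} = \frac{-1226 - -1520}{-3632} \left(- \frac{1}{4525}\right) + 4351 \left(- \frac{1}{1324}\right) = \left(-1226 + 1520\right) \left(- \frac{1}{3632}\right) \left(- \frac{1}{4525}\right) - \frac{4351}{1324} = 294 \left(- \frac{1}{3632}\right) \left(- \frac{1}{4525}\right) - \frac{4351}{1324} = \left(- \frac{147}{1816}\right) \left(- \frac{1}{4525}\right) - \frac{4351}{1324} = \frac{147}{8217400} - \frac{4351}{1324} = - \frac{8938428193}{2719959400}$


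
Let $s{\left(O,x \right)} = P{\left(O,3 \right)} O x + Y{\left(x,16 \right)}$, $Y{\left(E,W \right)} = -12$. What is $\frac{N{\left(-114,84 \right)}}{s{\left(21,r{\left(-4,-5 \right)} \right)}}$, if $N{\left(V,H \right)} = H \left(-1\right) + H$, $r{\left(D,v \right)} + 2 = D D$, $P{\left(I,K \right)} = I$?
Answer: $0$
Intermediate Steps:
$r{\left(D,v \right)} = -2 + D^{2}$ ($r{\left(D,v \right)} = -2 + D D = -2 + D^{2}$)
$s{\left(O,x \right)} = -12 + x O^{2}$ ($s{\left(O,x \right)} = O O x - 12 = O^{2} x - 12 = x O^{2} - 12 = -12 + x O^{2}$)
$N{\left(V,H \right)} = 0$ ($N{\left(V,H \right)} = - H + H = 0$)
$\frac{N{\left(-114,84 \right)}}{s{\left(21,r{\left(-4,-5 \right)} \right)}} = \frac{0}{-12 + \left(-2 + \left(-4\right)^{2}\right) 21^{2}} = \frac{0}{-12 + \left(-2 + 16\right) 441} = \frac{0}{-12 + 14 \cdot 441} = \frac{0}{-12 + 6174} = \frac{0}{6162} = 0 \cdot \frac{1}{6162} = 0$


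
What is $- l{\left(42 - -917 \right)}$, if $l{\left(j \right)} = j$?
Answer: $-959$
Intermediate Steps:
$- l{\left(42 - -917 \right)} = - (42 - -917) = - (42 + 917) = \left(-1\right) 959 = -959$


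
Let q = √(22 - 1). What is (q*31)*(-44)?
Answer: -1364*√21 ≈ -6250.6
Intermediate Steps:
q = √21 ≈ 4.5826
(q*31)*(-44) = (√21*31)*(-44) = (31*√21)*(-44) = -1364*√21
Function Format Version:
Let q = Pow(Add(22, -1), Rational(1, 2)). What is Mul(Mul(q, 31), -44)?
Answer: Mul(-1364, Pow(21, Rational(1, 2))) ≈ -6250.6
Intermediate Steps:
q = Pow(21, Rational(1, 2)) ≈ 4.5826
Mul(Mul(q, 31), -44) = Mul(Mul(Pow(21, Rational(1, 2)), 31), -44) = Mul(Mul(31, Pow(21, Rational(1, 2))), -44) = Mul(-1364, Pow(21, Rational(1, 2)))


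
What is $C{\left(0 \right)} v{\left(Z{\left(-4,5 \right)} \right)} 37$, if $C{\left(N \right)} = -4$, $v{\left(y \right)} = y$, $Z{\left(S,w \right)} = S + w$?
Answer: $-148$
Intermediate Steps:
$C{\left(0 \right)} v{\left(Z{\left(-4,5 \right)} \right)} 37 = - 4 \left(-4 + 5\right) 37 = \left(-4\right) 1 \cdot 37 = \left(-4\right) 37 = -148$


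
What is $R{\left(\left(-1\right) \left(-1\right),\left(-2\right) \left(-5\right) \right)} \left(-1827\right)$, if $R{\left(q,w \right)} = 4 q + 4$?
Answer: $-14616$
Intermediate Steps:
$R{\left(q,w \right)} = 4 + 4 q$
$R{\left(\left(-1\right) \left(-1\right),\left(-2\right) \left(-5\right) \right)} \left(-1827\right) = \left(4 + 4 \left(\left(-1\right) \left(-1\right)\right)\right) \left(-1827\right) = \left(4 + 4 \cdot 1\right) \left(-1827\right) = \left(4 + 4\right) \left(-1827\right) = 8 \left(-1827\right) = -14616$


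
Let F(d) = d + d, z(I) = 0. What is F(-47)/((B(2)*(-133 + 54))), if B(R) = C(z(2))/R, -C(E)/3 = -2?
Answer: 94/237 ≈ 0.39662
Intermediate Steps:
C(E) = 6 (C(E) = -3*(-2) = 6)
B(R) = 6/R
F(d) = 2*d
F(-47)/((B(2)*(-133 + 54))) = (2*(-47))/(((6/2)*(-133 + 54))) = -94/((6*(1/2))*(-79)) = -94/(3*(-79)) = -94/(-237) = -94*(-1/237) = 94/237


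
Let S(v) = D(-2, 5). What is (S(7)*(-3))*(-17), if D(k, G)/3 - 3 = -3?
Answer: 0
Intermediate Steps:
D(k, G) = 0 (D(k, G) = 9 + 3*(-3) = 9 - 9 = 0)
S(v) = 0
(S(7)*(-3))*(-17) = (0*(-3))*(-17) = 0*(-17) = 0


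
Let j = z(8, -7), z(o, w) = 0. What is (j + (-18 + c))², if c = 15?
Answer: 9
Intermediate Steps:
j = 0
(j + (-18 + c))² = (0 + (-18 + 15))² = (0 - 3)² = (-3)² = 9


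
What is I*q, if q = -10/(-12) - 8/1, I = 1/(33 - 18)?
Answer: -43/90 ≈ -0.47778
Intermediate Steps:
I = 1/15 ≈ 0.066667
q = -43/6 (q = -10*(-1/12) - 8*1 = ⅚ - 8 = -43/6 ≈ -7.1667)
I*q = (1/15)*(-43/6) = -43/90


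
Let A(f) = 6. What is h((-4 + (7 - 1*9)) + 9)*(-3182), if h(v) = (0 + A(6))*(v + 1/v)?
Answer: -63640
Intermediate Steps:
h(v) = 6*v + 6/v (h(v) = (0 + 6)*(v + 1/v) = 6*(v + 1/v) = 6*v + 6/v)
h((-4 + (7 - 1*9)) + 9)*(-3182) = (6*((-4 + (7 - 1*9)) + 9) + 6/((-4 + (7 - 1*9)) + 9))*(-3182) = (6*((-4 + (7 - 9)) + 9) + 6/((-4 + (7 - 9)) + 9))*(-3182) = (6*((-4 - 2) + 9) + 6/((-4 - 2) + 9))*(-3182) = (6*(-6 + 9) + 6/(-6 + 9))*(-3182) = (6*3 + 6/3)*(-3182) = (18 + 6*(1/3))*(-3182) = (18 + 2)*(-3182) = 20*(-3182) = -63640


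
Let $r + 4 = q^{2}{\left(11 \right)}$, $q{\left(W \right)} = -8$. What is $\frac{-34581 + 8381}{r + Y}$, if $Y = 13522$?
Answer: $- \frac{13100}{6791} \approx -1.929$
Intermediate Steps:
$r = 60$ ($r = -4 + \left(-8\right)^{2} = -4 + 64 = 60$)
$\frac{-34581 + 8381}{r + Y} = \frac{-34581 + 8381}{60 + 13522} = - \frac{26200}{13582} = \left(-26200\right) \frac{1}{13582} = - \frac{13100}{6791}$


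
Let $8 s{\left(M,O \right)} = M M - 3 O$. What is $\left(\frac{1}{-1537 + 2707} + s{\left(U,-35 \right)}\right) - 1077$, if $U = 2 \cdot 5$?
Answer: $- \frac{4920431}{4680} \approx -1051.4$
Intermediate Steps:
$U = 10$
$s{\left(M,O \right)} = - \frac{3 O}{8} + \frac{M^{2}}{8}$ ($s{\left(M,O \right)} = \frac{M M - 3 O}{8} = \frac{M^{2} - 3 O}{8} = - \frac{3 O}{8} + \frac{M^{2}}{8}$)
$\left(\frac{1}{-1537 + 2707} + s{\left(U,-35 \right)}\right) - 1077 = \left(\frac{1}{-1537 + 2707} + \left(\left(- \frac{3}{8}\right) \left(-35\right) + \frac{10^{2}}{8}\right)\right) - 1077 = \left(\frac{1}{1170} + \left(\frac{105}{8} + \frac{1}{8} \cdot 100\right)\right) - 1077 = \left(\frac{1}{1170} + \left(\frac{105}{8} + \frac{25}{2}\right)\right) - 1077 = \left(\frac{1}{1170} + \frac{205}{8}\right) - 1077 = \frac{119929}{4680} - 1077 = - \frac{4920431}{4680}$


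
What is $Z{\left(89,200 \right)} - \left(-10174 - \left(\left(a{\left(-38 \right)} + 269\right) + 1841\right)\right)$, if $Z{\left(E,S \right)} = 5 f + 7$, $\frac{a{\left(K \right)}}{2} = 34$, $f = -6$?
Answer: $12329$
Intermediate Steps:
$a{\left(K \right)} = 68$ ($a{\left(K \right)} = 2 \cdot 34 = 68$)
$Z{\left(E,S \right)} = -23$ ($Z{\left(E,S \right)} = 5 \left(-6\right) + 7 = -30 + 7 = -23$)
$Z{\left(89,200 \right)} - \left(-10174 - \left(\left(a{\left(-38 \right)} + 269\right) + 1841\right)\right) = -23 - \left(-10174 - \left(\left(68 + 269\right) + 1841\right)\right) = -23 - \left(-10174 - \left(337 + 1841\right)\right) = -23 - \left(-10174 - 2178\right) = -23 - -12352 = -23 + 12352 = 12329$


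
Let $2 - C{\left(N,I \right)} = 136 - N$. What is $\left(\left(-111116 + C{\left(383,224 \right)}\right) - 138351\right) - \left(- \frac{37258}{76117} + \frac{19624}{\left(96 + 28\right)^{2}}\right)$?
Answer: $- \frac{36459929449657}{146296874} \approx -2.4922 \cdot 10^{5}$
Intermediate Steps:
$C{\left(N,I \right)} = -134 + N$ ($C{\left(N,I \right)} = 2 - \left(136 - N\right) = 2 + \left(-136 + N\right) = -134 + N$)
$\left(\left(-111116 + C{\left(383,224 \right)}\right) - 138351\right) - \left(- \frac{37258}{76117} + \frac{19624}{\left(96 + 28\right)^{2}}\right) = \left(\left(-111116 + \left(-134 + 383\right)\right) - 138351\right) - \left(- \frac{37258}{76117} + \frac{19624}{\left(96 + 28\right)^{2}}\right) = \left(\left(-111116 + 249\right) - 138351\right) - \left(- \frac{37258}{76117} + \frac{19624}{124^{2}}\right) = \left(-110867 - 138351\right) + \left(\frac{37258}{76117} - \frac{19624}{15376}\right) = -249218 + \left(\frac{37258}{76117} - \frac{2453}{1922}\right) = -249218 - \frac{115105125}{146296874} = - \frac{36459929449657}{146296874}$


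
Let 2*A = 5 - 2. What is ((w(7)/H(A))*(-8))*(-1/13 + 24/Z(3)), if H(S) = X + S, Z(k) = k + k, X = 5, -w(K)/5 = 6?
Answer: 24480/169 ≈ 144.85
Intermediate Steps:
w(K) = -30 (w(K) = -5*6 = -30)
A = 3/2 (A = (5 - 2)/2 = (½)*3 = 3/2 ≈ 1.5000)
Z(k) = 2*k
H(S) = 5 + S
((w(7)/H(A))*(-8))*(-1/13 + 24/Z(3)) = (-30/(5 + 3/2)*(-8))*(-1/13 + 24/((2*3))) = (-30/13/2*(-8))*(-1*1/13 + 24/6) = (-30*2/13*(-8))*(-1/13 + 24*(⅙)) = (-60/13*(-8))*(-1/13 + 4) = (480/13)*(51/13) = 24480/169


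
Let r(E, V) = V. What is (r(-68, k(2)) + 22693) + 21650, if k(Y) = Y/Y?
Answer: 44344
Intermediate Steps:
k(Y) = 1
(r(-68, k(2)) + 22693) + 21650 = (1 + 22693) + 21650 = 22694 + 21650 = 44344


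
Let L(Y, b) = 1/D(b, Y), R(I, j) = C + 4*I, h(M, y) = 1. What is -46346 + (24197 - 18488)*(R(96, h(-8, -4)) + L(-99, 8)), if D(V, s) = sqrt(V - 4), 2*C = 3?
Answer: 2157328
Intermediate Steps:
C = 3/2 (C = (1/2)*3 = 3/2 ≈ 1.5000)
R(I, j) = 3/2 + 4*I
D(V, s) = sqrt(-4 + V)
L(Y, b) = 1/sqrt(-4 + b) (L(Y, b) = 1/(sqrt(-4 + b)) = 1/sqrt(-4 + b))
-46346 + (24197 - 18488)*(R(96, h(-8, -4)) + L(-99, 8)) = -46346 + (24197 - 18488)*((3/2 + 4*96) + 1/sqrt(-4 + 8)) = -46346 + 5709*((3/2 + 384) + 1/sqrt(4)) = -46346 + 5709*(771/2 + 1/2) = -46346 + 5709*386 = -46346 + 2203674 = 2157328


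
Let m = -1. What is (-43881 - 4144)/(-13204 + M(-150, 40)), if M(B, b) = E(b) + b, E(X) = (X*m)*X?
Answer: 48025/14764 ≈ 3.2528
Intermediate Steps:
E(X) = -X² (E(X) = (X*(-1))*X = (-X)*X = -X²)
M(B, b) = b - b² (M(B, b) = -b² + b = b - b²)
(-43881 - 4144)/(-13204 + M(-150, 40)) = (-43881 - 4144)/(-13204 + 40*(1 - 1*40)) = -48025/(-13204 + 40*(1 - 40)) = -48025/(-13204 + 40*(-39)) = -48025/(-13204 - 1560) = -48025/(-14764) = -48025*(-1/14764) = 48025/14764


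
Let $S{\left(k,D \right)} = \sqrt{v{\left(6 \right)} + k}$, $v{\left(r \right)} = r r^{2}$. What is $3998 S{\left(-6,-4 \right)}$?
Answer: $3998 \sqrt{210} \approx 57937.0$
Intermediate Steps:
$v{\left(r \right)} = r^{3}$
$S{\left(k,D \right)} = \sqrt{216 + k}$ ($S{\left(k,D \right)} = \sqrt{6^{3} + k} = \sqrt{216 + k}$)
$3998 S{\left(-6,-4 \right)} = 3998 \sqrt{216 - 6} = 3998 \sqrt{210}$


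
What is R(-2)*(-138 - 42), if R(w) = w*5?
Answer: 1800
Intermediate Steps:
R(w) = 5*w
R(-2)*(-138 - 42) = (5*(-2))*(-138 - 42) = -10*(-180) = 1800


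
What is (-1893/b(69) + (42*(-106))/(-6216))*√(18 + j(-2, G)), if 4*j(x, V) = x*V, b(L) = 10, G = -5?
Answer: -17444*√82/185 ≈ -853.85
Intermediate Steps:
j(x, V) = V*x/4 (j(x, V) = (x*V)/4 = (V*x)/4 = V*x/4)
(-1893/b(69) + (42*(-106))/(-6216))*√(18 + j(-2, G)) = (-1893/10 + (42*(-106))/(-6216))*√(18 + (¼)*(-5)*(-2)) = (-1893*⅒ - 4452*(-1/6216))*√(18 + 5/2) = (-1893/10 + 53/74)*√(41/2) = -17444*√82/185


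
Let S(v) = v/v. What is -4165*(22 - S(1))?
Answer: -87465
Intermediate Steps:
S(v) = 1
-4165*(22 - S(1)) = -4165*(22 - 1*1) = -4165*(22 - 1) = -4165*21 = -87465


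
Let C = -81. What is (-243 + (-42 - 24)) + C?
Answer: -390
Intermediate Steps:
(-243 + (-42 - 24)) + C = (-243 + (-42 - 24)) - 81 = (-243 - 66) - 81 = -309 - 81 = -390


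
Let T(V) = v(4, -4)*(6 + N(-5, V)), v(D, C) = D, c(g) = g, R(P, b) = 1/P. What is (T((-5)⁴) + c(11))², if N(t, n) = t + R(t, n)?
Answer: 5041/25 ≈ 201.64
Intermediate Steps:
N(t, n) = t + 1/t
T(V) = 16/5 (T(V) = 4*(6 + (-5 + 1/(-5))) = 4*(6 + (-5 - ⅕)) = 4*(6 - 26/5) = 4*(⅘) = 16/5)
(T((-5)⁴) + c(11))² = (16/5 + 11)² = (71/5)² = 5041/25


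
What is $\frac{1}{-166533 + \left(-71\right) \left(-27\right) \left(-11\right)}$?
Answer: $- \frac{1}{187620} \approx -5.3299 \cdot 10^{-6}$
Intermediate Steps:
$\frac{1}{-166533 + \left(-71\right) \left(-27\right) \left(-11\right)} = \frac{1}{-166533 + 1917 \left(-11\right)} = \frac{1}{-166533 - 21087} = \frac{1}{-187620} = - \frac{1}{187620}$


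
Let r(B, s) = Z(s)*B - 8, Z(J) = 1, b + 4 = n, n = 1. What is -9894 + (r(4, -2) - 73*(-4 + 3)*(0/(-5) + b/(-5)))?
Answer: -49271/5 ≈ -9854.2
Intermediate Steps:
b = -3 (b = -4 + 1 = -3)
r(B, s) = -8 + B (r(B, s) = 1*B - 8 = B - 8 = -8 + B)
-9894 + (r(4, -2) - 73*(-4 + 3)*(0/(-5) + b/(-5))) = -9894 + ((-8 + 4) - 73*(-4 + 3)*(0/(-5) - 3/(-5))) = -9894 + (-4 - (-73)*(0*(-⅕) - 3*(-⅕))) = -9894 + (-4 - (-73)*(0 + ⅗)) = -9894 + (-4 - (-73)*3/5) = -9894 + (-4 - 73*(-⅗)) = -9894 + (-4 + 219/5) = -9894 + 199/5 = -49271/5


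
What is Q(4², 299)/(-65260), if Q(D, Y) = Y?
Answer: -23/5020 ≈ -0.0045817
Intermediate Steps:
Q(4², 299)/(-65260) = 299/(-65260) = 299*(-1/65260) = -23/5020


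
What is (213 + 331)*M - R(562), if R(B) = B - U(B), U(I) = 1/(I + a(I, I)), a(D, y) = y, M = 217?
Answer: 132054265/1124 ≈ 1.1749e+5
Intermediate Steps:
U(I) = 1/(2*I) (U(I) = 1/(I + I) = 1/(2*I))
R(B) = B - 1/(2*B)
(213 + 331)*M - R(562) = (213 + 331)*217 - (562 - ½/562) = 544*217 - (562 - ½*1/562) = 118048 - (562 - 1/1124) = 118048 - 1*631687/1124 = 118048 - 631687/1124 = 132054265/1124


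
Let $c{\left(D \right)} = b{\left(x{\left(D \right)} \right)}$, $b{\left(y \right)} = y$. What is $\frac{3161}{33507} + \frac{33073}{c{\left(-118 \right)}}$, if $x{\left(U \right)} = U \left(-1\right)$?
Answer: $\frac{1108550009}{3953826} \approx 280.37$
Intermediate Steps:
$x{\left(U \right)} = - U$
$c{\left(D \right)} = - D$
$\frac{3161}{33507} + \frac{33073}{c{\left(-118 \right)}} = \frac{3161}{33507} + \frac{33073}{\left(-1\right) \left(-118\right)} = 3161 \cdot \frac{1}{33507} + \frac{33073}{118} = \frac{3161}{33507} + 33073 \cdot \frac{1}{118} = \frac{3161}{33507} + \frac{33073}{118} = \frac{1108550009}{3953826}$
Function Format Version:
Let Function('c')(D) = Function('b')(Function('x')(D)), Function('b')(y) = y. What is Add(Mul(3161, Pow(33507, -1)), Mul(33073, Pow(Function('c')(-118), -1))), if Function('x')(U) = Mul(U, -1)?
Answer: Rational(1108550009, 3953826) ≈ 280.37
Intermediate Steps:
Function('x')(U) = Mul(-1, U)
Function('c')(D) = Mul(-1, D)
Add(Mul(3161, Pow(33507, -1)), Mul(33073, Pow(Function('c')(-118), -1))) = Add(Mul(3161, Pow(33507, -1)), Mul(33073, Pow(Mul(-1, -118), -1))) = Add(Mul(3161, Rational(1, 33507)), Mul(33073, Pow(118, -1))) = Add(Rational(3161, 33507), Mul(33073, Rational(1, 118))) = Add(Rational(3161, 33507), Rational(33073, 118)) = Rational(1108550009, 3953826)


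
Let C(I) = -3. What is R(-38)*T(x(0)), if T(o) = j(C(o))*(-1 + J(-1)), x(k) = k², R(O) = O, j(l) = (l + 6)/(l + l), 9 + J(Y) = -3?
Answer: -247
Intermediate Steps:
J(Y) = -12 (J(Y) = -9 - 3 = -12)
j(l) = (6 + l)/(2*l) (j(l) = (6 + l)/((2*l)) = (6 + l)*(1/(2*l)) = (6 + l)/(2*l))
T(o) = 13/2 (T(o) = ((½)*(6 - 3)/(-3))*(-1 - 12) = ((½)*(-⅓)*3)*(-13) = -½*(-13) = 13/2)
R(-38)*T(x(0)) = -38*13/2 = -247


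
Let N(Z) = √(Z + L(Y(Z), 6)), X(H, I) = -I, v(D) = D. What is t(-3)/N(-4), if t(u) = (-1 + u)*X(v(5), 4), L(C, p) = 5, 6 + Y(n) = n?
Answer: 16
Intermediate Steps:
Y(n) = -6 + n
t(u) = 4 - 4*u (t(u) = (-1 + u)*(-1*4) = (-1 + u)*(-4) = 4 - 4*u)
N(Z) = √(5 + Z) (N(Z) = √(Z + 5) = √(5 + Z))
t(-3)/N(-4) = (4 - 4*(-3))/(√(5 - 4)) = (4 + 12)/(√1) = 16/1 = 16*1 = 16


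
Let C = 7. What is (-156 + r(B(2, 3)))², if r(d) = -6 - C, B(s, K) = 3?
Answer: 28561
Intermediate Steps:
r(d) = -13 (r(d) = -6 - 1*7 = -6 - 7 = -13)
(-156 + r(B(2, 3)))² = (-156 - 13)² = (-169)² = 28561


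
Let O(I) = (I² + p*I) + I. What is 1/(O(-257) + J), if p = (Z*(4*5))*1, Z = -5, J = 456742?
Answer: 1/548234 ≈ 1.8240e-6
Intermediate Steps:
p = -100 (p = -20*5*1 = -5*20*1 = -100*1 = -100)
O(I) = I² - 99*I (O(I) = (I² - 100*I) + I = I² - 99*I)
1/(O(-257) + J) = 1/(-257*(-99 - 257) + 456742) = 1/(-257*(-356) + 456742) = 1/(91492 + 456742) = 1/548234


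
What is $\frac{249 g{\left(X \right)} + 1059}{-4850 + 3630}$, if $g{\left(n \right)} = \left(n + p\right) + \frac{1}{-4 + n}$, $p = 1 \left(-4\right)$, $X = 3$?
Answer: $- \frac{561}{1220} \approx -0.45984$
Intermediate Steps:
$p = -4$
$g{\left(n \right)} = -4 + n + \frac{1}{-4 + n}$ ($g{\left(n \right)} = \left(n - 4\right) + \frac{1}{-4 + n} = \left(-4 + n\right) + \frac{1}{-4 + n} = -4 + n + \frac{1}{-4 + n}$)
$\frac{249 g{\left(X \right)} + 1059}{-4850 + 3630} = \frac{249 \frac{17 + 3^{2} - 24}{-4 + 3} + 1059}{-4850 + 3630} = \frac{249 \frac{17 + 9 - 24}{-1} + 1059}{-1220} = \left(249 \left(\left(-1\right) 2\right) + 1059\right) \left(- \frac{1}{1220}\right) = \left(249 \left(-2\right) + 1059\right) \left(- \frac{1}{1220}\right) = \left(-498 + 1059\right) \left(- \frac{1}{1220}\right) = 561 \left(- \frac{1}{1220}\right) = - \frac{561}{1220}$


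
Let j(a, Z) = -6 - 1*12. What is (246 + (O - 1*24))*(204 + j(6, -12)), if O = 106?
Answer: 61008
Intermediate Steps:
j(a, Z) = -18 (j(a, Z) = -6 - 12 = -18)
(246 + (O - 1*24))*(204 + j(6, -12)) = (246 + (106 - 1*24))*(204 - 18) = (246 + (106 - 24))*186 = (246 + 82)*186 = 328*186 = 61008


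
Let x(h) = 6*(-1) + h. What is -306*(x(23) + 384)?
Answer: -122706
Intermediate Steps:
x(h) = -6 + h
-306*(x(23) + 384) = -306*((-6 + 23) + 384) = -306*(17 + 384) = -306*401 = -122706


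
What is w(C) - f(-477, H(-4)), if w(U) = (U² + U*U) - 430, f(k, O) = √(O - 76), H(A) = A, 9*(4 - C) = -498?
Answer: 59498/9 - 4*I*√5 ≈ 6610.9 - 8.9443*I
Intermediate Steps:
C = 178/3 (C = 4 - ⅑*(-498) = 4 + 166/3 = 178/3 ≈ 59.333)
f(k, O) = √(-76 + O)
w(U) = -430 + 2*U² (w(U) = (U² + U²) - 430 = 2*U² - 430 = -430 + 2*U²)
w(C) - f(-477, H(-4)) = (-430 + 2*(178/3)²) - √(-76 - 4) = (-430 + 2*(31684/9)) - √(-80) = (-430 + 63368/9) - 4*I*√5 = 59498/9 - 4*I*√5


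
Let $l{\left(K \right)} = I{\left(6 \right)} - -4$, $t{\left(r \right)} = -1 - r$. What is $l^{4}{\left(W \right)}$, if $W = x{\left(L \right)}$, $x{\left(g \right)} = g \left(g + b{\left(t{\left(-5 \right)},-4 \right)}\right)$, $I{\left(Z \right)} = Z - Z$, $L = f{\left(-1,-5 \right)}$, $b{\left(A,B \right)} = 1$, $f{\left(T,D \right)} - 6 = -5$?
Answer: $256$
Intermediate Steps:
$f{\left(T,D \right)} = 1$ ($f{\left(T,D \right)} = 6 - 5 = 1$)
$L = 1$
$I{\left(Z \right)} = 0$
$x{\left(g \right)} = g \left(1 + g\right)$ ($x{\left(g \right)} = g \left(g + 1\right) = g \left(1 + g\right)$)
$W = 2$ ($W = 1 \left(1 + 1\right) = 1 \cdot 2 = 2$)
$l{\left(K \right)} = 4$ ($l{\left(K \right)} = 0 - -4 = 0 + 4 = 4$)
$l^{4}{\left(W \right)} = 4^{4} = 256$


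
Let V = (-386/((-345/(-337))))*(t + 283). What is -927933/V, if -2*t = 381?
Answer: 64027377/2406517 ≈ 26.606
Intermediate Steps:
t = -381/2 (t = -1/2*381 = -381/2 ≈ -190.50)
V = -2406517/69 (V = (-386/((-345/(-337))))*(-381/2 + 283) = -386/((-345*(-1/337)))*(185/2) = -386/345/337*(185/2) = -386*337/345*(185/2) = -130082/345*185/2 = -2406517/69 ≈ -34877.)
-927933/V = -927933/(-2406517/69) = -927933*(-69/2406517) = 64027377/2406517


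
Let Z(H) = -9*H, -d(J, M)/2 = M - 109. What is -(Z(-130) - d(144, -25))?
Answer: -902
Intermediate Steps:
d(J, M) = 218 - 2*M (d(J, M) = -2*(M - 109) = -2*(-109 + M) = 218 - 2*M)
-(Z(-130) - d(144, -25)) = -(-9*(-130) - (218 - 2*(-25))) = -(1170 - (218 + 50)) = -(1170 - 1*268) = -(1170 - 268) = -1*902 = -902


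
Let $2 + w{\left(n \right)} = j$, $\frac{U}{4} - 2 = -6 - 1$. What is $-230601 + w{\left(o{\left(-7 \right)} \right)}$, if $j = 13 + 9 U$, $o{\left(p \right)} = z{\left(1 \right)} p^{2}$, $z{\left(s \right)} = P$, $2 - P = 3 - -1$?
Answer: $-230770$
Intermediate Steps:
$P = -2$ ($P = 2 - \left(3 - -1\right) = 2 - \left(3 + 1\right) = 2 - 4 = -2$)
$z{\left(s \right)} = -2$
$U = -20$ ($U = 8 + 4 \left(-6 - 1\right) = 8 + 4 \left(-7\right) = 8 - 28 = -20$)
$o{\left(p \right)} = - 2 p^{2}$
$j = -167$ ($j = 13 + 9 \left(-20\right) = 13 - 180 = -167$)
$w{\left(n \right)} = -169$ ($w{\left(n \right)} = -2 - 167 = -169$)
$-230601 + w{\left(o{\left(-7 \right)} \right)} = -230601 - 169 = -230770$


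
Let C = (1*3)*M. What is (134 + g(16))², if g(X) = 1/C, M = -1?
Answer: 160801/9 ≈ 17867.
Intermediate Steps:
C = -3 (C = (1*3)*(-1) = 3*(-1) = -3)
g(X) = -⅓ (g(X) = 1/(-3) = -⅓)
(134 + g(16))² = (134 - ⅓)² = (401/3)² = 160801/9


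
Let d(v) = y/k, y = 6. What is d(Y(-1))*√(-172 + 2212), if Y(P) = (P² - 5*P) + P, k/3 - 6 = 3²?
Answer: 4*√510/15 ≈ 6.0222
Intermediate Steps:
k = 45 (k = 18 + 3*3² = 18 + 3*9 = 18 + 27 = 45)
Y(P) = P² - 4*P
d(v) = 2/15 (d(v) = 6/45 = 6*(1/45) = 2/15)
d(Y(-1))*√(-172 + 2212) = 2*√(-172 + 2212)/15 = 2*√2040/15 = 2*(2*√510)/15 = 4*√510/15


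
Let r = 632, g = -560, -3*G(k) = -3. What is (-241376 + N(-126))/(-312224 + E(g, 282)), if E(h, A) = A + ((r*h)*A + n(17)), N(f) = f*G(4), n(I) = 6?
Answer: 120751/50058688 ≈ 0.0024122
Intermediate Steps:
G(k) = 1 (G(k) = -⅓*(-3) = 1)
N(f) = f (N(f) = f*1 = f)
E(h, A) = 6 + A + 632*A*h (E(h, A) = A + ((632*h)*A + 6) = A + (632*A*h + 6) = A + (6 + 632*A*h) = 6 + A + 632*A*h)
(-241376 + N(-126))/(-312224 + E(g, 282)) = (-241376 - 126)/(-312224 + (6 + 282 + 632*282*(-560))) = -241502/(-312224 + (6 + 282 - 99805440)) = -241502/(-312224 - 99805152) = -241502/(-100117376) = -241502*(-1/100117376) = 120751/50058688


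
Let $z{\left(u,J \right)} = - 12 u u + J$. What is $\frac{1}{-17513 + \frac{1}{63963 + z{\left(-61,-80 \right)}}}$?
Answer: $- \frac{19231}{336792502} \approx -5.71 \cdot 10^{-5}$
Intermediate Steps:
$z{\left(u,J \right)} = J - 12 u^{2}$ ($z{\left(u,J \right)} = - 12 u^{2} + J = J - 12 u^{2}$)
$\frac{1}{-17513 + \frac{1}{63963 + z{\left(-61,-80 \right)}}} = \frac{1}{-17513 + \frac{1}{63963 - \left(80 + 12 \left(-61\right)^{2}\right)}} = \frac{1}{-17513 + \frac{1}{63963 - 44732}} = \frac{1}{-17513 + \frac{1}{19231}} = \frac{1}{- \frac{336792502}{19231}} = - \frac{19231}{336792502}$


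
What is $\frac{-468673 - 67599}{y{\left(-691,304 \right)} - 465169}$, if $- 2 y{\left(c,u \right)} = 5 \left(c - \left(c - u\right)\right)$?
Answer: $\frac{536272}{465929} \approx 1.151$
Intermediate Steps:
$y{\left(c,u \right)} = - \frac{5 u}{2}$ ($y{\left(c,u \right)} = - \frac{5 \left(c - \left(c - u\right)\right)}{2} = - \frac{5 u}{2}$)
$\frac{-468673 - 67599}{y{\left(-691,304 \right)} - 465169} = \frac{-468673 - 67599}{\left(- \frac{5}{2}\right) 304 - 465169} = - \frac{536272}{-760 - 465169} = - \frac{536272}{-465929} = \left(-536272\right) \left(- \frac{1}{465929}\right) = \frac{536272}{465929}$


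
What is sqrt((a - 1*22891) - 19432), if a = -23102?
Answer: 5*I*sqrt(2617) ≈ 255.78*I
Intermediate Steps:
sqrt((a - 1*22891) - 19432) = sqrt((-23102 - 1*22891) - 19432) = sqrt((-23102 - 22891) - 19432) = sqrt(-45993 - 19432) = sqrt(-65425) = 5*I*sqrt(2617)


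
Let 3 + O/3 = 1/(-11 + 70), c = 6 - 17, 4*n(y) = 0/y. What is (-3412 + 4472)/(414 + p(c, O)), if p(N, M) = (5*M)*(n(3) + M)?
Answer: 1844930/1417527 ≈ 1.3015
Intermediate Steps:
n(y) = 0 (n(y) = (0/y)/4 = (¼)*0 = 0)
c = -11
O = -528/59 (O = -9 + 3/(-11 + 70) = -9 + 3/59 = -528/59 ≈ -8.9492)
p(N, M) = 5*M² (p(N, M) = (5*M)*(0 + M) = (5*M)*M = 5*M²)
(-3412 + 4472)/(414 + p(c, O)) = (-3412 + 4472)/(414 + 5*(-528/59)²) = 1060/(414 + 5*(278784/3481)) = 1060/(414 + 1393920/3481) = 1060/(2835054/3481) = 1060*(3481/2835054) = 1844930/1417527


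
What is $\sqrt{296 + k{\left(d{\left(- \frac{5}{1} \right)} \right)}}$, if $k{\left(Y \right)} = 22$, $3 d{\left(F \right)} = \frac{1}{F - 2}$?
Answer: $\sqrt{318} \approx 17.833$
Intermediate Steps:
$d{\left(F \right)} = \frac{1}{3 \left(-2 + F\right)}$ ($d{\left(F \right)} = \frac{1}{3 \left(F - 2\right)} = \frac{1}{3 \left(-2 + F\right)}$)
$\sqrt{296 + k{\left(d{\left(- \frac{5}{1} \right)} \right)}} = \sqrt{296 + 22} = \sqrt{318}$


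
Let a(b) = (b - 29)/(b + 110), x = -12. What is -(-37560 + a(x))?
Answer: 3680921/98 ≈ 37560.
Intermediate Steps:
a(b) = (-29 + b)/(110 + b)
-(-37560 + a(x)) = -(-37560 + (-29 - 12)/(110 - 12)) = -(-37560 - 41/98) = -1*(-3680921/98) = 3680921/98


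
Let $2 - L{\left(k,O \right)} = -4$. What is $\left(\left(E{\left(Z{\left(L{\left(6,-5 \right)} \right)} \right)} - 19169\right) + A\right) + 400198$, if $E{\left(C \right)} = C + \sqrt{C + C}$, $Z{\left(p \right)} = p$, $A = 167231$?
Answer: $548266 + 2 \sqrt{3} \approx 5.4827 \cdot 10^{5}$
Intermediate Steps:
$L{\left(k,O \right)} = 6$ ($L{\left(k,O \right)} = 2 - -4 = 2 + 4 = 6$)
$E{\left(C \right)} = C + \sqrt{2} \sqrt{C}$ ($E{\left(C \right)} = C + \sqrt{2 C} = C + \sqrt{2} \sqrt{C}$)
$\left(\left(E{\left(Z{\left(L{\left(6,-5 \right)} \right)} \right)} - 19169\right) + A\right) + 400198 = \left(\left(\left(6 + \sqrt{2} \sqrt{6}\right) - 19169\right) + 167231\right) + 400198 = \left(\left(\left(6 + 2 \sqrt{3}\right) - 19169\right) + 167231\right) + 400198 = \left(\left(-19163 + 2 \sqrt{3}\right) + 167231\right) + 400198 = \left(148068 + 2 \sqrt{3}\right) + 400198 = 548266 + 2 \sqrt{3}$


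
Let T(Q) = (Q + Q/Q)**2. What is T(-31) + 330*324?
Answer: 107820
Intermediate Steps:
T(Q) = (1 + Q)**2 (T(Q) = (Q + 1)**2 = (1 + Q)**2)
T(-31) + 330*324 = (1 - 31)**2 + 330*324 = (-30)**2 + 106920 = 900 + 106920 = 107820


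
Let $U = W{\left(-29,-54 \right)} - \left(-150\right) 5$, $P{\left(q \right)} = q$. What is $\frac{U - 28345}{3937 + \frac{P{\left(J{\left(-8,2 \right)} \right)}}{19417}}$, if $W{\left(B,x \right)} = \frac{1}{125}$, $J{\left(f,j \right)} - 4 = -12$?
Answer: $- \frac{66976494958}{9555590125} \approx -7.0091$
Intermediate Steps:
$J{\left(f,j \right)} = -8$ ($J{\left(f,j \right)} = 4 - 12 = -8$)
$W{\left(B,x \right)} = \frac{1}{125}$
$U = \frac{93751}{125}$ ($U = \frac{1}{125} - \left(-150\right) 5 = \frac{1}{125} - -750 = \frac{1}{125} + 750 = \frac{93751}{125} \approx 750.01$)
$\frac{U - 28345}{3937 + \frac{P{\left(J{\left(-8,2 \right)} \right)}}{19417}} = \frac{\frac{93751}{125} - 28345}{3937 - \frac{8}{19417}} = - \frac{3449374}{125 \left(3937 - \frac{8}{19417}\right)} = - \frac{3449374}{125 \cdot \frac{76444721}{19417}} = \left(- \frac{3449374}{125}\right) \frac{19417}{76444721} = - \frac{66976494958}{9555590125}$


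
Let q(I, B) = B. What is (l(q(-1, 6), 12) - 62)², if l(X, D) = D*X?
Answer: 100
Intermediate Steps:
(l(q(-1, 6), 12) - 62)² = (12*6 - 62)² = (72 - 62)² = 10² = 100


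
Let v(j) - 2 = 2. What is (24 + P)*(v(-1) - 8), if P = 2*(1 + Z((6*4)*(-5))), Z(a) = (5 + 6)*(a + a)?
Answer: 21016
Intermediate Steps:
v(j) = 4 (v(j) = 2 + 2 = 4)
Z(a) = 22*a (Z(a) = 11*(2*a) = 22*a)
P = -5278 (P = 2*(1 + 22*((6*4)*(-5))) = 2*(1 + 22*(24*(-5))) = 2*(1 + 22*(-120)) = 2*(1 - 2640) = 2*(-2639) = -5278)
(24 + P)*(v(-1) - 8) = (24 - 5278)*(4 - 8) = -5254*(-4) = 21016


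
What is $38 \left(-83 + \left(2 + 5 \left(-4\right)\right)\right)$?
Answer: $-3838$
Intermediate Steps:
$38 \left(-83 + \left(2 + 5 \left(-4\right)\right)\right) = 38 \left(-83 + \left(2 - 20\right)\right) = 38 \left(-83 - 18\right) = 38 \left(-101\right) = -3838$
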